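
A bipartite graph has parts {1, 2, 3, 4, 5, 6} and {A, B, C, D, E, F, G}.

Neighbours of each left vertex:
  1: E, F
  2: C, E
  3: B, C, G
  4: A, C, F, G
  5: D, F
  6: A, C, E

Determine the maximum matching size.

6

One maximum matching: 1-F, 2-C, 3-B, 4-G, 5-D, 6-E.
This saturates every left vertex, so 6 is the maximum.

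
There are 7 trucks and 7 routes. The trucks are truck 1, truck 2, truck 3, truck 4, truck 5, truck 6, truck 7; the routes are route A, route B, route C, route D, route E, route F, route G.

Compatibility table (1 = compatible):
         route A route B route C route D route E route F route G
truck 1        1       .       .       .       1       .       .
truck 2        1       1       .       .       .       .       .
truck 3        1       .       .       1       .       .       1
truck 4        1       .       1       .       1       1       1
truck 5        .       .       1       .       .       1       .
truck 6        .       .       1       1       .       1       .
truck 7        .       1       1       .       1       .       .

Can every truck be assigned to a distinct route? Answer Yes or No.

Yes

One maximum matching: truck 1–route A, truck 2–route B, truck 3–route D, truck 4–route G, truck 5–route C, truck 6–route F, truck 7–route E.
Every truck is matched, so this is a perfect matching.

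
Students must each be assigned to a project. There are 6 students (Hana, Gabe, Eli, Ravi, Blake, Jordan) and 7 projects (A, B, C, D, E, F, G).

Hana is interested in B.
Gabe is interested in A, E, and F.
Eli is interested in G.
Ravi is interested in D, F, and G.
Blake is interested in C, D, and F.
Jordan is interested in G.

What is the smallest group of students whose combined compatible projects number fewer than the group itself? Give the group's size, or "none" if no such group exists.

2

Take S = {Eli, Jordan}. Its neighbourhood is {G}, so |N(S)| = 1 < |S| = 2.
No single vertex violates Hall's condition since each has at least one neighbour, so 2 is the minimum.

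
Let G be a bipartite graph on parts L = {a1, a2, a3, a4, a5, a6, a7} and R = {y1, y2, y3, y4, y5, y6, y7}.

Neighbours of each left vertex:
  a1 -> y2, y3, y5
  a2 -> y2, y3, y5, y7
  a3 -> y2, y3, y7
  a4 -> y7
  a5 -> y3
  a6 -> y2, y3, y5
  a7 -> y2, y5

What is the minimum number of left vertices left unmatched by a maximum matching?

A valid assignment of size 4: a1-y5, a2-y2, a3-y3, a4-y7.
The set {a1, a2, a3, a4, a5, a6, a7} has only 4 neighbours ({y2, y3, y5, y7}), so by Hall's theorem at most 4 of the 7 left vertices can be matched.
That matches 4 of the 7, leaving 3 unmatched; no matching can do better.

3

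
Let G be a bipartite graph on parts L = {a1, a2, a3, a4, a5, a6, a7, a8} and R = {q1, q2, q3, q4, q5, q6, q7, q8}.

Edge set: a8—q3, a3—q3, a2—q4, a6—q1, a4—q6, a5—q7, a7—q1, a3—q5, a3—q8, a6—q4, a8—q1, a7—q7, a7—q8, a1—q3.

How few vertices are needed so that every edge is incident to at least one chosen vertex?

7

The 7 edges a1–q3, a2–q4, a3–q5, a4–q6, a5–q7, a6–q1, a7–q8 form a matching, so any vertex cover needs at least 7 vertices (one per matched edge).
Conversely {a3, a4, a5, a7, q1, q3, q4} meets every edge and has exactly 7 vertices, so 7 is optimal.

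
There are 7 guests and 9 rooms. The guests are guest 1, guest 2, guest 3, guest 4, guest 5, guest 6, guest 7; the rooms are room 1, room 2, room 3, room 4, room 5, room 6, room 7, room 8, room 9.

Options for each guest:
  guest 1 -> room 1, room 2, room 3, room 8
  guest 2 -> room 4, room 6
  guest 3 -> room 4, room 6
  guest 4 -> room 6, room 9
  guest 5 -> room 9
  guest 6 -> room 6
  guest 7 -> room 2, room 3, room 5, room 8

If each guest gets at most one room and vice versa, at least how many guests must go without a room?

For example, pair guest 1-room 8, guest 2-room 6, guest 3-room 4, guest 4-room 9, guest 7-room 3.
The set {guest 2, guest 3, guest 4, guest 5, guest 6} has only 3 neighbours ({room 4, room 6, room 9}), so by Hall's theorem at most 5 of the 7 guests can be matched.
That matches 5 of the 7, leaving 2 unmatched; no matching can do better.

2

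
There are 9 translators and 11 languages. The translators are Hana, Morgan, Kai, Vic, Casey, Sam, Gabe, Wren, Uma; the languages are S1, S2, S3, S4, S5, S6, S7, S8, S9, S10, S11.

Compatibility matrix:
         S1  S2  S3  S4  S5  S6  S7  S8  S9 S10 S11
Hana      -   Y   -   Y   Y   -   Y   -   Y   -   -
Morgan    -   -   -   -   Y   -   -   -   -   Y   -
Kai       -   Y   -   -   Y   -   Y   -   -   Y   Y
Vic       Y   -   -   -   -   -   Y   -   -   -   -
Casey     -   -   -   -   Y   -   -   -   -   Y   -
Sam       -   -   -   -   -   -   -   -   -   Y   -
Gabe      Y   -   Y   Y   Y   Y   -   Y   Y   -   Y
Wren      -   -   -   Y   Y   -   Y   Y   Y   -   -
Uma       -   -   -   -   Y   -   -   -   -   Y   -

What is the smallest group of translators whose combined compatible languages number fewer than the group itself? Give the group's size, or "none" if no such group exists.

Take S = {Morgan, Casey, Sam}. Its neighbourhood is {S5, S10}, so |N(S)| = 2 < |S| = 3.
Every subset of size less than 3 has at least as many neighbours as members, so 3 is the minimum.

3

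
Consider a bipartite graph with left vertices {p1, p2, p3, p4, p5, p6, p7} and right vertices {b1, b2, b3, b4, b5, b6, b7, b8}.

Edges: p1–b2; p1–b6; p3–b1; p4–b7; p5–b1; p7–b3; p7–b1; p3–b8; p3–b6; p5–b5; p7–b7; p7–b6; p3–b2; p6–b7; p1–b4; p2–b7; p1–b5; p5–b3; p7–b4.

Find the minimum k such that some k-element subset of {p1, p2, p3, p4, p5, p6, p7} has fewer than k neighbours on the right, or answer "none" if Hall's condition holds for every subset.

2

Take S = {p2, p4}. Its neighbourhood is {b7}, so |N(S)| = 1 < |S| = 2.
No single vertex violates Hall's condition since each has at least one neighbour, so 2 is the minimum.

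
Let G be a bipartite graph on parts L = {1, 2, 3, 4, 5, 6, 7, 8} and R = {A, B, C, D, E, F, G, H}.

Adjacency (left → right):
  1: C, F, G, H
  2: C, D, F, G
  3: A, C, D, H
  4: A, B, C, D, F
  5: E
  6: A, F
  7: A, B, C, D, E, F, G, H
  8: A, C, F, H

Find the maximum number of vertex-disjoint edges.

A valid assignment of size 8: 1→G, 2→C, 3→D, 4→B, 5→E, 6→A, 7→H, 8→F.
All 8 left vertices are matched, so no larger matching exists.

8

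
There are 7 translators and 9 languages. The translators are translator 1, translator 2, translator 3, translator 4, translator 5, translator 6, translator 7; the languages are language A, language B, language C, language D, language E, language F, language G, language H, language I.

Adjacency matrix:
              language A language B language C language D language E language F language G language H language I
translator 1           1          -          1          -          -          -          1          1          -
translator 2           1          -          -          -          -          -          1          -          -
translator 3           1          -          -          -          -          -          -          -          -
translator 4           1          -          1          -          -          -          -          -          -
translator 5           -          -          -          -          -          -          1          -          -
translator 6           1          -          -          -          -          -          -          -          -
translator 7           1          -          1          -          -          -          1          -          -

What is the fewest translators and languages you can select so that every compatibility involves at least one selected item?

4

A maximum matching has 4 edges (e.g. translator 1–language H, translator 2–language G, translator 3–language A, translator 4–language C).
By König's theorem the minimum vertex cover has the same size. One such cover is {translator 1, language A, language C, language G}.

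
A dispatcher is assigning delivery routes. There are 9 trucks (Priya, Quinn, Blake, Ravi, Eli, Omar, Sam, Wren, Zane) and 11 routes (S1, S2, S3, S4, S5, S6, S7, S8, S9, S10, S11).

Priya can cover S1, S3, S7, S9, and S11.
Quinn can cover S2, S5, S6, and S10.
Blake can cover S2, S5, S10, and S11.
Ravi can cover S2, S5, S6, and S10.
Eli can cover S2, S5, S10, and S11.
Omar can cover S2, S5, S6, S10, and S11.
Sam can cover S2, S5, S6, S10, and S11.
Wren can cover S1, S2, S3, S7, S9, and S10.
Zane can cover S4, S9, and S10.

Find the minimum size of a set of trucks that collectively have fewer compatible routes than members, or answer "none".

6

Take S = {Quinn, Blake, Ravi, Eli, Omar, Sam}. Its neighbourhood is {S2, S5, S6, S10, S11}, so |N(S)| = 5 < |S| = 6.
Every subset of size less than 6 has at least as many neighbours as members, so 6 is the minimum.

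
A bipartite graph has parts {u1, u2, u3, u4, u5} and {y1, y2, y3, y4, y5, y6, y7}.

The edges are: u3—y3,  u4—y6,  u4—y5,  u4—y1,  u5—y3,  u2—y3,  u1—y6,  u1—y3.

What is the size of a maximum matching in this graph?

3

A valid assignment of size 3: u1–y6, u2–y3, u4–y1.
The set {u2, u3, u5} has only 1 neighbour ({y3}), so by Hall's theorem at most 3 of the 5 left vertices can be matched.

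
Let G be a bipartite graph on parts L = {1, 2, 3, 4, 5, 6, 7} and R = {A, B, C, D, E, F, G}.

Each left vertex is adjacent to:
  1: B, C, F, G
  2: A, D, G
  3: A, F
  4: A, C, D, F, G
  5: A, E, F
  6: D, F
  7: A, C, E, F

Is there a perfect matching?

Yes

One maximum matching: 1-B, 2-G, 3-A, 4-C, 5-F, 6-D, 7-E.
Every left vertex is matched, so this is a perfect matching.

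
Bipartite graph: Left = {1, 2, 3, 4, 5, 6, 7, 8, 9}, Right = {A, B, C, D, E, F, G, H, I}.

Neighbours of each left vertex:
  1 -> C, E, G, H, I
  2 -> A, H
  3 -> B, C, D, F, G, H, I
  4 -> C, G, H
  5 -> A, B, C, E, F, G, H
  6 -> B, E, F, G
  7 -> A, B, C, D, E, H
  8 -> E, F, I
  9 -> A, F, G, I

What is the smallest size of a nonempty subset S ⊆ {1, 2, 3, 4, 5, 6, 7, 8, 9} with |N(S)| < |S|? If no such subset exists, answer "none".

none

A matching saturating every left vertex exists, for instance 1→G, 2→H, 3→B, 4→C, 5→A, 6→F, 7→D, 8→E, 9→I.
By Hall's marriage theorem, this means |N(S)| ≥ |S| for every subset S, so no violating subset exists.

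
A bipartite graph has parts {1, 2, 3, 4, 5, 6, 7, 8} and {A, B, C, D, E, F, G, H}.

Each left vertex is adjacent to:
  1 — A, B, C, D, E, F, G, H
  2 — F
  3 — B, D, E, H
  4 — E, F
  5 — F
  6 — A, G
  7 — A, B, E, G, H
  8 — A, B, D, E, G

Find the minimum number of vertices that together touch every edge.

The 7 edges 1–B, 2–F, 3–D, 4–E, 6–A, 7–H, 8–G form a matching, so any vertex cover needs at least 7 vertices (one per matched edge).
Conversely {1, 3, 4, 6, 7, 8, F} meets every edge and has exactly 7 vertices, so 7 is optimal.

7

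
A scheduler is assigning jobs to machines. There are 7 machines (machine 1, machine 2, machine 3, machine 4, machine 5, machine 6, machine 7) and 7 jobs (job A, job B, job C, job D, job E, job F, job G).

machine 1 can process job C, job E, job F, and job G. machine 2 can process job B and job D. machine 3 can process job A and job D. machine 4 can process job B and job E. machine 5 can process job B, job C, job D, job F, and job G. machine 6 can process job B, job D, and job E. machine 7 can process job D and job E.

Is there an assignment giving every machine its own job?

The set {machine 2, machine 4, machine 6, machine 7} has only 3 neighbours ({job B, job D, job E}), so by Hall's theorem at most 6 of the 7 machines can be matched.
Hence no matching covers every machine.

No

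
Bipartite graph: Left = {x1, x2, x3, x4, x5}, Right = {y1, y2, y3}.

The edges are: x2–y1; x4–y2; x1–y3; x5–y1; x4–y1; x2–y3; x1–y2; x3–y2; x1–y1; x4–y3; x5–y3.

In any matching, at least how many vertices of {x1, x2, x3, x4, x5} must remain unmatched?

For example, pair x1-y1, x2-y3, x3-y2.
The set {x1, x2, x3, x4, x5} has only 3 neighbours ({y1, y2, y3}), so by Hall's theorem at most 3 of the 5 left vertices can be matched.
That matches 3 of the 5, leaving 2 unmatched; no matching can do better.

2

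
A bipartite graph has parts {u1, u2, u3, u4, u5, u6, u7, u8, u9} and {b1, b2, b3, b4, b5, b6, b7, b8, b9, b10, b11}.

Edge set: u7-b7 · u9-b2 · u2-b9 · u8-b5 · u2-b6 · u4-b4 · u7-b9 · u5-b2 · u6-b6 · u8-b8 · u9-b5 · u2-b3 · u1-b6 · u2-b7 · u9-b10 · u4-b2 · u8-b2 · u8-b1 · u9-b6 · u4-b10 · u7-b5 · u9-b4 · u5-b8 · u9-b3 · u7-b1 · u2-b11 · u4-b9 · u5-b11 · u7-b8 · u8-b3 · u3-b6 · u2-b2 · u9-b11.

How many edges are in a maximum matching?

For example, pair u1→b6, u2→b11, u4→b4, u5→b8, u7→b7, u8→b1, u9→b5.
The set {u1, u3, u6} has only 1 neighbour ({b6}), so by Hall's theorem at most 7 of the 9 left vertices can be matched.

7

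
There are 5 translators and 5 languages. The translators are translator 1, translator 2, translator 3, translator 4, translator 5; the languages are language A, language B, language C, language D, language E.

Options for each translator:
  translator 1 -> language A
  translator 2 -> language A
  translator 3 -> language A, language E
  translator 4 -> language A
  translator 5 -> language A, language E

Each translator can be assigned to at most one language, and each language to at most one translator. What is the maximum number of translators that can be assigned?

2

A valid assignment of size 2: translator 1→language A, translator 3→language E.
The set {translator 1, translator 2, translator 3, translator 4, translator 5} has only 2 neighbours ({language A, language E}), so by Hall's theorem at most 2 of the 5 translators can be matched.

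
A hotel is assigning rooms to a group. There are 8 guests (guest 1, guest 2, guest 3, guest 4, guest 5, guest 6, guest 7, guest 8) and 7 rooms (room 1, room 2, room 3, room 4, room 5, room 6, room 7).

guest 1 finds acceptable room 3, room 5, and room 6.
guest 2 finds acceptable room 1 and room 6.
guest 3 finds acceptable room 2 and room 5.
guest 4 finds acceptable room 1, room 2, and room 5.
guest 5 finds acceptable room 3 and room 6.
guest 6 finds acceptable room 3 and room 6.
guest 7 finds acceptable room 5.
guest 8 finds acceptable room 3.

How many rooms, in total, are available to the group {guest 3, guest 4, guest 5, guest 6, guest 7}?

The union of neighbours of {guest 3, guest 4, guest 5, guest 6, guest 7} is {room 1, room 2, room 3, room 5, room 6}, which has 5 elements.
Since |N(S)| = 5 ≥ |S| = 5, Hall's condition holds for this subset.

5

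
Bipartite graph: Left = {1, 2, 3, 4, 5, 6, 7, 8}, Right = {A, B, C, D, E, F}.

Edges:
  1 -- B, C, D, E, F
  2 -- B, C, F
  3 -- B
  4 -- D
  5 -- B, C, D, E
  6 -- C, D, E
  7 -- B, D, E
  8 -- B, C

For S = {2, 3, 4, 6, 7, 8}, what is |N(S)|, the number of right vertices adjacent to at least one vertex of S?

5

The union of neighbours of {2, 3, 4, 6, 7, 8} is {B, C, D, E, F}, which has 5 elements.
Since |N(S)| = 5 < |S| = 6, Hall's condition fails for this subset.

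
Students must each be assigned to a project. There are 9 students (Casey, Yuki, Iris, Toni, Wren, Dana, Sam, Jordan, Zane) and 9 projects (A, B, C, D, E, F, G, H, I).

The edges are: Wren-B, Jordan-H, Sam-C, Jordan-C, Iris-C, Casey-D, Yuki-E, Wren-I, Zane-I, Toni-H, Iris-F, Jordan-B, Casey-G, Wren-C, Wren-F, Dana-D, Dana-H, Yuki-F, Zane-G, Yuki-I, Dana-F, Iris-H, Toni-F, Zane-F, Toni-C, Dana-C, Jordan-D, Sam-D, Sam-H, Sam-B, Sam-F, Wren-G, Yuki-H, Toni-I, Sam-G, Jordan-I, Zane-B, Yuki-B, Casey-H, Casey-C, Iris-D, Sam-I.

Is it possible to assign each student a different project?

No

The set {Casey, Iris, Toni, Wren, Dana, Sam, Jordan, Zane} has only 7 neighbours ({B, C, D, F, G, H, I}), so by Hall's theorem at most 8 of the 9 students can be matched.
Hence no matching covers every student.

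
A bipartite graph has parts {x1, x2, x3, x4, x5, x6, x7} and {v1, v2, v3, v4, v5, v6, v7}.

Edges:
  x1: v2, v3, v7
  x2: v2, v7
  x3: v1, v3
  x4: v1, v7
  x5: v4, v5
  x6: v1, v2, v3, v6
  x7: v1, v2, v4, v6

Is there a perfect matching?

Yes

A valid assignment of size 7: x1–v3, x2–v2, x3–v1, x4–v7, x5–v5, x6–v6, x7–v4.
All 7 left vertices are covered.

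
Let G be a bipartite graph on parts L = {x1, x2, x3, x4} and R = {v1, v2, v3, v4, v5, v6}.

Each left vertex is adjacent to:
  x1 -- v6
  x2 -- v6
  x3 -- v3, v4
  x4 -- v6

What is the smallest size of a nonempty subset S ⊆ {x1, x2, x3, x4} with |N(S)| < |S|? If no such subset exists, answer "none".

Take S = {x1, x2}. Its neighbourhood is {v6}, so |N(S)| = 1 < |S| = 2.
No single vertex violates Hall's condition since each has at least one neighbour, so 2 is the minimum.

2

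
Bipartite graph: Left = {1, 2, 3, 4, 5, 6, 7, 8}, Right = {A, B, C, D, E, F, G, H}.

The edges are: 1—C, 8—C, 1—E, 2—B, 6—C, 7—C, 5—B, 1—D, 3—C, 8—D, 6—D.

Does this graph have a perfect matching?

No

The set {2, 3, 4, 5, 6, 7, 8} has only 3 neighbours ({B, C, D}), so by Hall's theorem at most 4 of the 8 left vertices can be matched.
Hence no matching covers every left vertex.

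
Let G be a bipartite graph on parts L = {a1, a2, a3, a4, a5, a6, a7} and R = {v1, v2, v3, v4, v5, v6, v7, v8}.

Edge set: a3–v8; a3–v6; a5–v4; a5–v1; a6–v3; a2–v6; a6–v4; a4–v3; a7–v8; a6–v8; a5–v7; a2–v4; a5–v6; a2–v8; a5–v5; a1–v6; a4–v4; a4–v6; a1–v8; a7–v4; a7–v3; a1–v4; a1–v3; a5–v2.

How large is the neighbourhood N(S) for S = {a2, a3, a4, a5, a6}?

The union of neighbours of {a2, a3, a4, a5, a6} is {v1, v2, v3, v4, v5, v6, v7, v8}, which has 8 elements.
Since |N(S)| = 8 ≥ |S| = 5, Hall's condition holds for this subset.

8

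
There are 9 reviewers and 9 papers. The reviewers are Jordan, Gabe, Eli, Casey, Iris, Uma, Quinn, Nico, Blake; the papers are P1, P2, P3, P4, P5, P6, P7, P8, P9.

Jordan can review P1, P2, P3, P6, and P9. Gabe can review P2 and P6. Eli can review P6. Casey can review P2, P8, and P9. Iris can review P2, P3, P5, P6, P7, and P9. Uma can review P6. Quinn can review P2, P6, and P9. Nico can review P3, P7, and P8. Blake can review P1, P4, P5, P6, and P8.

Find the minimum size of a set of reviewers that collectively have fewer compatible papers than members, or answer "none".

2

Take S = {Eli, Uma}. Its neighbourhood is {P6}, so |N(S)| = 1 < |S| = 2.
No single vertex violates Hall's condition since each has at least one neighbour, so 2 is the minimum.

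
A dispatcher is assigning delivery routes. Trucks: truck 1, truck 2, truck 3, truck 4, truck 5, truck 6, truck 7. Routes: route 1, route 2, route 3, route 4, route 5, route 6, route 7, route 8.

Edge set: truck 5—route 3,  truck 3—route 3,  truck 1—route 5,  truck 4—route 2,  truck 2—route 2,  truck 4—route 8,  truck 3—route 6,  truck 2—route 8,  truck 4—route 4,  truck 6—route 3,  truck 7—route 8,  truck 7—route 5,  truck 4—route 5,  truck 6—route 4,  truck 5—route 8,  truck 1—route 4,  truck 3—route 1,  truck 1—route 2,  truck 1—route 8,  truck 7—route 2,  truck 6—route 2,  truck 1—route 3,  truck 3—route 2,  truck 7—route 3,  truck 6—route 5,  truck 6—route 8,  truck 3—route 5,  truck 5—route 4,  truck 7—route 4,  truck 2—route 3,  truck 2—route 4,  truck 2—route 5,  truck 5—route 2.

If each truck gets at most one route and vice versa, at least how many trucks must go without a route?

1

For example, pair truck 1→route 5, truck 2→route 8, truck 3→route 1, truck 4→route 2, truck 5→route 3, truck 6→route 4.
The set {truck 1, truck 2, truck 4, truck 5, truck 6, truck 7} has only 5 neighbours ({route 2, route 3, route 4, route 5, route 8}), so by Hall's theorem at most 6 of the 7 trucks can be matched.
That matches 6 of the 7, leaving 1 unmatched; no matching can do better.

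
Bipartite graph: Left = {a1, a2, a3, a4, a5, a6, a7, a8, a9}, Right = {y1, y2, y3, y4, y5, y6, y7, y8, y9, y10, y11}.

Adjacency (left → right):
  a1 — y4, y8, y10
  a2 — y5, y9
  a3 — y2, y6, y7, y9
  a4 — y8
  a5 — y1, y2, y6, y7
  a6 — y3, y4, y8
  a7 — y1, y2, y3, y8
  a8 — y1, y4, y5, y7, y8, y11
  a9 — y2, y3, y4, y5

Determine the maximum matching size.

A valid assignment of size 9: a1→y10, a2→y5, a3→y2, a4→y8, a5→y7, a6→y4, a7→y1, a8→y11, a9→y3.
This saturates every left vertex, so 9 is the maximum.

9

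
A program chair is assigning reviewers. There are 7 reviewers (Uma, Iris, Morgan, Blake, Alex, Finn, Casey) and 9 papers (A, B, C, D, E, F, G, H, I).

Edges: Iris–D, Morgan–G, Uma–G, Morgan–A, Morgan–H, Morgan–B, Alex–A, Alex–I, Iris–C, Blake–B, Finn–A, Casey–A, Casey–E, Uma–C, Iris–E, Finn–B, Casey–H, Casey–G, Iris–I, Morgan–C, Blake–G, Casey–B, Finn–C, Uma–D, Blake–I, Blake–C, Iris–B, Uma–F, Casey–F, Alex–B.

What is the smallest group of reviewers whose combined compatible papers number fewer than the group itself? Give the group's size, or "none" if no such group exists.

none

A matching saturating every reviewer exists, for instance Uma→F, Iris→E, Morgan→A, Blake→C, Alex→I, Finn→B, Casey→G.
By Hall's marriage theorem, this means |N(S)| ≥ |S| for every subset S, so no violating subset exists.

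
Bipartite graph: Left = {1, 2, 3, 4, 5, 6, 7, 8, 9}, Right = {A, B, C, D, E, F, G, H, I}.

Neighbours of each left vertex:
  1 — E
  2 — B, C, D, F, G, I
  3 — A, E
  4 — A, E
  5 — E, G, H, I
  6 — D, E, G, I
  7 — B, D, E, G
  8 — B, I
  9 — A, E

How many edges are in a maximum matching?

7

A valid assignment of size 7: 1→E, 2→G, 3→A, 5→H, 6→I, 7→D, 8→B.
The set {1, 3, 4, 9} has only 2 neighbours ({A, E}), so by Hall's theorem at most 7 of the 9 left vertices can be matched.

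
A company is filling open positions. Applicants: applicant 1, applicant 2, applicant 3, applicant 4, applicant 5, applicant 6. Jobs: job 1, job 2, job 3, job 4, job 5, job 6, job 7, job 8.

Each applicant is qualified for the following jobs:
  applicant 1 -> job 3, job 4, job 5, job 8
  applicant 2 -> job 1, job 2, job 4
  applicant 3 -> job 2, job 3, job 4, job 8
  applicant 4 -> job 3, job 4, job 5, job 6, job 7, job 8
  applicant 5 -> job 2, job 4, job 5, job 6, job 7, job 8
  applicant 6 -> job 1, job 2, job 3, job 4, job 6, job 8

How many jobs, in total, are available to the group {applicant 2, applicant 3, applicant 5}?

8

The union of neighbours of {applicant 2, applicant 3, applicant 5} is {job 1, job 2, job 3, job 4, job 5, job 6, job 7, job 8}, which has 8 elements.
Since |N(S)| = 8 ≥ |S| = 3, Hall's condition holds for this subset.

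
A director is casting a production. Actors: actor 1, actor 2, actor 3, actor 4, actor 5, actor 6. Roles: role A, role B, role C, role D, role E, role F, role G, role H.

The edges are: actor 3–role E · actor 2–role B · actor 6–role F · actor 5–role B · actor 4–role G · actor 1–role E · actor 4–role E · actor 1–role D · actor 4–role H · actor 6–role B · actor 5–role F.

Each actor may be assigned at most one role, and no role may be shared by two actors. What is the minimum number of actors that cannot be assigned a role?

For example, pair actor 1→role D, actor 2→role B, actor 3→role E, actor 4→role G, actor 5→role F.
The set {actor 2, actor 5, actor 6} has only 2 neighbours ({role B, role F}), so by Hall's theorem at most 5 of the 6 actors can be matched.
That matches 5 of the 6, leaving 1 unmatched; no matching can do better.

1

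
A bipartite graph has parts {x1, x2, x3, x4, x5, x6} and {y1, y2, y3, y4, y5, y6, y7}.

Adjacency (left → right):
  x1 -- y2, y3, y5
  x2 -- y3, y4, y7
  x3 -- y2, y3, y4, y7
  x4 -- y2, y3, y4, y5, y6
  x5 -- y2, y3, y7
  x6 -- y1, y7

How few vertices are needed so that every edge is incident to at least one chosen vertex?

A maximum matching has 6 edges (e.g. x1–y5, x2–y4, x3–y2, x4–y6, x5–y3, x6–y1).
By König's theorem the minimum vertex cover has the same size. One such cover is {x1, x2, x3, x4, x5, x6}.

6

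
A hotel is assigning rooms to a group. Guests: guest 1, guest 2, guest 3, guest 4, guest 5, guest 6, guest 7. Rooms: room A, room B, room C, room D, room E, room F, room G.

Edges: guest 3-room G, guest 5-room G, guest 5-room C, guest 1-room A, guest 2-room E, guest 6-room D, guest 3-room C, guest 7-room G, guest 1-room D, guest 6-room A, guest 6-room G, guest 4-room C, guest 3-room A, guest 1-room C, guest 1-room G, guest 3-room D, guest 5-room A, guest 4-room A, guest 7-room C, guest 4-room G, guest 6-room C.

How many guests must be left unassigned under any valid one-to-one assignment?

2

For example, pair guest 1–room D, guest 2–room E, guest 3–room A, guest 4–room C, guest 5–room G.
The set {guest 1, guest 3, guest 4, guest 5, guest 6, guest 7} has only 4 neighbours ({room A, room C, room D, room G}), so by Hall's theorem at most 5 of the 7 guests can be matched.
That matches 5 of the 7, leaving 2 unmatched; no matching can do better.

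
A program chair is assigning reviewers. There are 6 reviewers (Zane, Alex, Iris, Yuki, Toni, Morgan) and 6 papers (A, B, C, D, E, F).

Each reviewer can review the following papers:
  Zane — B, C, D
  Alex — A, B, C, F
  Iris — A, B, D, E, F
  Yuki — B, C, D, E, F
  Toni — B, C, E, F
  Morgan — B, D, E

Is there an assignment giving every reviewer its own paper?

A valid assignment of size 6: Zane-D, Alex-C, Iris-A, Yuki-F, Toni-E, Morgan-B.
All 6 reviewers are covered.

Yes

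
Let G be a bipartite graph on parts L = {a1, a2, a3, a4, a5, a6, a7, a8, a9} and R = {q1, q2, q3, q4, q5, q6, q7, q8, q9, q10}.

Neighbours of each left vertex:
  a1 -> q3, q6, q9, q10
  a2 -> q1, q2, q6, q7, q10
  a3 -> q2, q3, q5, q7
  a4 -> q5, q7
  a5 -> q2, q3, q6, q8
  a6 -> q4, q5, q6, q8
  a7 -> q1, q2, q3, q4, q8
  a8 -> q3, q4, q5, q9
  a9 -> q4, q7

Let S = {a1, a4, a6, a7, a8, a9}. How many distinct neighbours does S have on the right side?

The union of neighbours of {a1, a4, a6, a7, a8, a9} is {q1, q2, q3, q4, q5, q6, q7, q8, q9, q10}, which has 10 elements.
Since |N(S)| = 10 ≥ |S| = 6, Hall's condition holds for this subset.

10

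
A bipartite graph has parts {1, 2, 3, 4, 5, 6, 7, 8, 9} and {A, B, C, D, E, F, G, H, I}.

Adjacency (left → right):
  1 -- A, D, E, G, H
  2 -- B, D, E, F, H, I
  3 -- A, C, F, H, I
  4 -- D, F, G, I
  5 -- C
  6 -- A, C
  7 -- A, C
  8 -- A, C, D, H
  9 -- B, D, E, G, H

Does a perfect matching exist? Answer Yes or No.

No

The set {5, 6, 7} has only 2 neighbours ({A, C}), so by Hall's theorem at most 8 of the 9 left vertices can be matched.
Hence no matching covers every left vertex.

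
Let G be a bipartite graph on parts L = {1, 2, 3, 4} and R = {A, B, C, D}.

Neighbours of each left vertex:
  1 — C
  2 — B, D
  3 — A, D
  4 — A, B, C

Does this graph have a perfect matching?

A valid assignment of size 4: 1-C, 2-D, 3-A, 4-B.
Every left vertex is matched, so this is a perfect matching.

Yes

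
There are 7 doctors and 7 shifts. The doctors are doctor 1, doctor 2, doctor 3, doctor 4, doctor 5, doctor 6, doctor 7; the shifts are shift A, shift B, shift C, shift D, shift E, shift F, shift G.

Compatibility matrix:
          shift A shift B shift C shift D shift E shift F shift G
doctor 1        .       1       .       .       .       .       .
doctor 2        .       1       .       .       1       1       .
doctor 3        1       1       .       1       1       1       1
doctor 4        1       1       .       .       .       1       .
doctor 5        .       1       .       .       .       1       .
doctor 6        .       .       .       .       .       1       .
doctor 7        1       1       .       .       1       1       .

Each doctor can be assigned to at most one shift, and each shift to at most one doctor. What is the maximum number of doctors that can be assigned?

For example, pair doctor 1→shift B, doctor 2→shift E, doctor 3→shift G, doctor 4→shift A, doctor 5→shift F.
The set {doctor 1, doctor 2, doctor 4, doctor 5, doctor 6, doctor 7} has only 4 neighbours ({shift A, shift B, shift E, shift F}), so by Hall's theorem at most 5 of the 7 doctors can be matched.

5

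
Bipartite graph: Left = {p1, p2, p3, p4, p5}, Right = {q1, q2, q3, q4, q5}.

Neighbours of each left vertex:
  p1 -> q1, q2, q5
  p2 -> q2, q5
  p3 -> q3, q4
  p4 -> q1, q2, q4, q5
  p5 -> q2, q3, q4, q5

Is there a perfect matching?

Yes

One maximum matching: p1→q1, p2→q5, p3→q3, p4→q4, p5→q2.
All 5 left vertices are covered.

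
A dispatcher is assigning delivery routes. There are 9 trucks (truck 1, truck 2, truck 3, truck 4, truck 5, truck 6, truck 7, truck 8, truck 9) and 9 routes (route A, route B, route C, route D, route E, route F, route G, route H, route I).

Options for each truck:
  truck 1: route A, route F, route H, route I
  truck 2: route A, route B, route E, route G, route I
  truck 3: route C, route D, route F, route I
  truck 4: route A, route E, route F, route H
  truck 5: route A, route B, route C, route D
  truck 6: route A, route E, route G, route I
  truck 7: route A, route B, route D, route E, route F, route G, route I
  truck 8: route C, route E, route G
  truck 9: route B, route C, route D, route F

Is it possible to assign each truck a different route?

Yes

A valid assignment of size 9: truck 1-route H, truck 2-route I, truck 3-route F, truck 4-route E, truck 5-route D, truck 6-route A, truck 7-route G, truck 8-route C, truck 9-route B.
Every truck is matched, so this is a perfect matching.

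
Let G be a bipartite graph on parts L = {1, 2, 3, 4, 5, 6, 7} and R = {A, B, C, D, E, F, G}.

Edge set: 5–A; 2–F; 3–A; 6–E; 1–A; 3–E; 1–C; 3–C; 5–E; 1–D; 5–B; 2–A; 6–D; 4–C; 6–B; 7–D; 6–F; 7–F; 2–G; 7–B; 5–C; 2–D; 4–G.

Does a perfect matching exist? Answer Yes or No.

One maximum matching: 1–D, 2–F, 3–A, 4–G, 5–C, 6–E, 7–B.
Every left vertex is matched, so this is a perfect matching.

Yes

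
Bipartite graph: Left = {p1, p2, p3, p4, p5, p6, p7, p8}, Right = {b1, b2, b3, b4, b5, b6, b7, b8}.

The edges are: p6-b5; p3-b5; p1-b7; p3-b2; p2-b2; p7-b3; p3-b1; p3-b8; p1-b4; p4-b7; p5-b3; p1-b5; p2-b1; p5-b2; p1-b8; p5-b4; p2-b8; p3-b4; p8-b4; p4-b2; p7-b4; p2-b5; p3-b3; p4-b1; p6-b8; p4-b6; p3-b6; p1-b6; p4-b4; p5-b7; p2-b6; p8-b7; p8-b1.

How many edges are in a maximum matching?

For example, pair p1-b5, p2-b2, p3-b1, p4-b6, p5-b3, p6-b8, p7-b4, p8-b7.
All 8 left vertices are matched, so no larger matching exists.

8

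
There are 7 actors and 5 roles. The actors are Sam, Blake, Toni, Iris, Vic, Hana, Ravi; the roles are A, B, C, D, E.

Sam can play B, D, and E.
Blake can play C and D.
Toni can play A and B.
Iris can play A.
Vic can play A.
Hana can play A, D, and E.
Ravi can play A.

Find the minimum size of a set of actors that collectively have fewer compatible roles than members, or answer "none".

2

Take S = {Iris, Vic}. Its neighbourhood is {A}, so |N(S)| = 1 < |S| = 2.
No single vertex violates Hall's condition since each has at least one neighbour, so 2 is the minimum.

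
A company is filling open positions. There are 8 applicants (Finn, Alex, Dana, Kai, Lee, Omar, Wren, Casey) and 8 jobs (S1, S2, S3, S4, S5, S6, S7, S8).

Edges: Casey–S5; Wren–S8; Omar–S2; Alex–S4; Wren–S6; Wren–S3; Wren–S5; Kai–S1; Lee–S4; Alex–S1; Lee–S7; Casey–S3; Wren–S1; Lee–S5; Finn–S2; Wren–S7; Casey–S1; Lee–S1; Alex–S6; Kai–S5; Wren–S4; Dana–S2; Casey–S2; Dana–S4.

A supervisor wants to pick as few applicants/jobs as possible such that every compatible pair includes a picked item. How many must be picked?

A maximum matching has 7 edges (e.g. Finn–S2, Alex–S6, Dana–S4, Kai–S5, Lee–S1, Wren–S7, Casey–S3).
By König's theorem the minimum vertex cover has the same size. One such cover is {Alex, Dana, Kai, Lee, Wren, Casey, S2}.

7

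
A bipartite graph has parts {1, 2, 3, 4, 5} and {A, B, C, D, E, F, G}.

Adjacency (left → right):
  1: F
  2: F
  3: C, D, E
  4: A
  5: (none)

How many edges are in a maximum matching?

3

For example, pair 1-F, 3-E, 4-A.
The set {1, 2, 5} has only 1 neighbour ({F}), so by Hall's theorem at most 3 of the 5 left vertices can be matched.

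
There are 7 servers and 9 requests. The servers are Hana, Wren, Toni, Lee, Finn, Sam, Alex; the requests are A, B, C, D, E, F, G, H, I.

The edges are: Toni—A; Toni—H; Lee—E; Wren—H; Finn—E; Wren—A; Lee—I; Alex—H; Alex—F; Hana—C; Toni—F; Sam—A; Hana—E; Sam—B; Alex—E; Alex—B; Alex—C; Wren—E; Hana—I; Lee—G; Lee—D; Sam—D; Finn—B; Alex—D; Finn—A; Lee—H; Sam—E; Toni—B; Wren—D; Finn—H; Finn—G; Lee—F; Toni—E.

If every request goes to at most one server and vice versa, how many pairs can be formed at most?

A valid assignment of size 7: Hana–C, Wren–D, Toni–H, Lee–G, Finn–A, Sam–B, Alex–E.
This saturates every server, so 7 is the maximum.

7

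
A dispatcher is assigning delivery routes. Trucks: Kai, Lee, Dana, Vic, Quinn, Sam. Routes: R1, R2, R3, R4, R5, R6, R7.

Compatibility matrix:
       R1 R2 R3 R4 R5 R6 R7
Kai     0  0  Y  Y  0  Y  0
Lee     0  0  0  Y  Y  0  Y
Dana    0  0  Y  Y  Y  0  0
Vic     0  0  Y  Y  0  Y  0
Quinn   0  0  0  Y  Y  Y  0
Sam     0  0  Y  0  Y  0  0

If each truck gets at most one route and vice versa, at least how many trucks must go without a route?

One maximum matching: Kai–R3, Lee–R7, Dana–R5, Vic–R6, Quinn–R4.
The set {Kai, Dana, Vic, Quinn, Sam} has only 4 neighbours ({R3, R4, R5, R6}), so by Hall's theorem at most 5 of the 6 trucks can be matched.
That matches 5 of the 6, leaving 1 unmatched; no matching can do better.

1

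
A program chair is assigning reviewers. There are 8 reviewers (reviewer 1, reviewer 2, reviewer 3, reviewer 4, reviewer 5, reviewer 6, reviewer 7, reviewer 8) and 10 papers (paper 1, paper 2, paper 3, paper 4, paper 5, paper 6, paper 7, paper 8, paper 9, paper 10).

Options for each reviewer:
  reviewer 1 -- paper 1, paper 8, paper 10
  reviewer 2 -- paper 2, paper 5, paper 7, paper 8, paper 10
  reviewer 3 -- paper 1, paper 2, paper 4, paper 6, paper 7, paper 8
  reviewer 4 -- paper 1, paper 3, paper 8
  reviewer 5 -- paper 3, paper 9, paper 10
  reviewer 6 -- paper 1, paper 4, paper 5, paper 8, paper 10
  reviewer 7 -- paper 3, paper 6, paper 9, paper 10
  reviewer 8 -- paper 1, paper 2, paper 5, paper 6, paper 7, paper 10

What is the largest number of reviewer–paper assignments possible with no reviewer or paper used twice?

For example, pair reviewer 1→paper 8, reviewer 2→paper 5, reviewer 3→paper 6, reviewer 4→paper 1, reviewer 5→paper 3, reviewer 6→paper 4, reviewer 7→paper 10, reviewer 8→paper 2.
This saturates every reviewer, so 8 is the maximum.

8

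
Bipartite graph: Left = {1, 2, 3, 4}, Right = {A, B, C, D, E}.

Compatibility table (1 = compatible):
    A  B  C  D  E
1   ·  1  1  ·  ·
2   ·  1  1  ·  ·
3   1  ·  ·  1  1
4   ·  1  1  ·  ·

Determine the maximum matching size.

3

A valid assignment of size 3: 1-C, 2-B, 3-E.
The set {1, 2, 4} has only 2 neighbours ({B, C}), so by Hall's theorem at most 3 of the 4 left vertices can be matched.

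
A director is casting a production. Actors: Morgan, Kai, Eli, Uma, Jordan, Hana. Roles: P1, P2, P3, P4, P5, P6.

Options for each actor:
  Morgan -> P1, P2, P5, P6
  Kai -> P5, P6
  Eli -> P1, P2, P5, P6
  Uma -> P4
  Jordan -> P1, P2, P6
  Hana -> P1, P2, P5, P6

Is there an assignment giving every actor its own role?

The set {Morgan, Kai, Eli, Jordan, Hana} has only 4 neighbours ({P1, P2, P5, P6}), so by Hall's theorem at most 5 of the 6 actors can be matched.
Hence no matching covers every actor.

No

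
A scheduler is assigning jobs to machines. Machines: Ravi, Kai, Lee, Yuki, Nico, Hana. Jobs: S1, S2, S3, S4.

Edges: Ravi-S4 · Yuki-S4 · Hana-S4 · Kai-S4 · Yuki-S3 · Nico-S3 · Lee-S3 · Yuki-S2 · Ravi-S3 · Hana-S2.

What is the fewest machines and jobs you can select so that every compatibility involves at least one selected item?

A maximum matching has 3 edges (e.g. Ravi–S3, Kai–S4, Yuki–S2).
By König's theorem the minimum vertex cover has the same size. One such cover is {S2, S3, S4}.

3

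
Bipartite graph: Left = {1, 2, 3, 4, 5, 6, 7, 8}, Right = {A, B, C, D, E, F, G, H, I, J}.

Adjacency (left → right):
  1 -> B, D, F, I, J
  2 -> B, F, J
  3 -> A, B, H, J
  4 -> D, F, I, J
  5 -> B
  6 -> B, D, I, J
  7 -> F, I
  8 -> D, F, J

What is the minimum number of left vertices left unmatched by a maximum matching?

For example, pair 1-D, 2-F, 3-H, 4-I, 5-B, 6-J.
The set {1, 2, 4, 5, 6, 7, 8} has only 5 neighbours ({B, D, F, I, J}), so by Hall's theorem at most 6 of the 8 left vertices can be matched.
That matches 6 of the 8, leaving 2 unmatched; no matching can do better.

2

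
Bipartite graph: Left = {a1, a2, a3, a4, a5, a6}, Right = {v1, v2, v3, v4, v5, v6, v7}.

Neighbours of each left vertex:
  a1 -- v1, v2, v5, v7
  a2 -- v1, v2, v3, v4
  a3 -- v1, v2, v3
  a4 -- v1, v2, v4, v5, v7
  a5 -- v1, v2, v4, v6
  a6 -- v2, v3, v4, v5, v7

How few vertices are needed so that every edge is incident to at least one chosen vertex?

6

{a1, a2, a3, a4, a5, a6} is a vertex cover of size 6: every edge has an endpoint in this set.
No smaller cover exists because a1–v7, a2–v4, a3–v2, a4–v5, a5–v1, a6–v3 is a matching of size 6, and a cover must include an endpoint of each of these disjoint edges (König's theorem).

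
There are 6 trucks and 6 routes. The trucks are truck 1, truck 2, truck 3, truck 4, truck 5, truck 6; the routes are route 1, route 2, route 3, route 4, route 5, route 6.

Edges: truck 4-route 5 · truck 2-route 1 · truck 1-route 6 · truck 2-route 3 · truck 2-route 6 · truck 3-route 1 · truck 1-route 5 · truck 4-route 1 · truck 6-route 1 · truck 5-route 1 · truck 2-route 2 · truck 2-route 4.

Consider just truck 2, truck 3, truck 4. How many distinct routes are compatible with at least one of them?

The union of neighbours of {truck 2, truck 3, truck 4} is {route 1, route 2, route 3, route 4, route 5, route 6}, which has 6 elements.
Since |N(S)| = 6 ≥ |S| = 3, Hall's condition holds for this subset.

6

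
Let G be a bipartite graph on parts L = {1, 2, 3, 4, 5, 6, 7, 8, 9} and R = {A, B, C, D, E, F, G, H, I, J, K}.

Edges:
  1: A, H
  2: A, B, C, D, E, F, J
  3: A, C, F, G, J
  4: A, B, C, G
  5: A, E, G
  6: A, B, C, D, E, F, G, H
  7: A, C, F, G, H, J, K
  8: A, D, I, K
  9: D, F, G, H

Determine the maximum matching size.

9

One maximum matching: 1→H, 2→B, 3→G, 4→C, 5→E, 6→A, 7→J, 8→I, 9→F.
This saturates every left vertex, so 9 is the maximum.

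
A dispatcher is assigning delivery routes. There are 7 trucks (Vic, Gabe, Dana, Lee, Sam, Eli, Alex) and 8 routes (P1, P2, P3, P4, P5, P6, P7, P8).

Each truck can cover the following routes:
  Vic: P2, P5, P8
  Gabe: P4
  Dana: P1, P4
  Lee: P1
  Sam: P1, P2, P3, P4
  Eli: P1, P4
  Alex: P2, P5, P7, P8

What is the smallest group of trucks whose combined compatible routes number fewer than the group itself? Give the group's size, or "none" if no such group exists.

Take S = {Gabe, Dana, Lee}. Its neighbourhood is {P1, P4}, so |N(S)| = 2 < |S| = 3.
Every subset of size less than 3 has at least as many neighbours as members, so 3 is the minimum.

3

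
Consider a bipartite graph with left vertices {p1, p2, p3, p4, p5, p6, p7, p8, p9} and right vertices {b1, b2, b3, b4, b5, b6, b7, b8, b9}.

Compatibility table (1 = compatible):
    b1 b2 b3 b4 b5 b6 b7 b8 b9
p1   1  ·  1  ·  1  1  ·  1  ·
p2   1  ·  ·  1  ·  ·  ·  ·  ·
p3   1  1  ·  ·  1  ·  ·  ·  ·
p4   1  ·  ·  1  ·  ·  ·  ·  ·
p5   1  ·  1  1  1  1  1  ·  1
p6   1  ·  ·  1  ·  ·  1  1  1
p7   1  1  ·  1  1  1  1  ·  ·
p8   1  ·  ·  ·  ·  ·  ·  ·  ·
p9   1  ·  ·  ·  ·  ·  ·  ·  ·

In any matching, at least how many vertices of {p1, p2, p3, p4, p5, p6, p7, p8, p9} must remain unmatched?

2

One maximum matching: p1-b5, p2-b1, p3-b2, p4-b4, p5-b6, p6-b8, p7-b7.
The set {p2, p4, p8, p9} has only 2 neighbours ({b1, b4}), so by Hall's theorem at most 7 of the 9 left vertices can be matched.
That matches 7 of the 9, leaving 2 unmatched; no matching can do better.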